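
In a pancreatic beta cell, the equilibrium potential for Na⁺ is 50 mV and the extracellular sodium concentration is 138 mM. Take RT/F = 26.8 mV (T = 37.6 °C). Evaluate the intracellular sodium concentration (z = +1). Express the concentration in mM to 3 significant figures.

21.4 mM

Nernst: E = (26.8/1) · ln([out]/[in]), so ln([out]/[in]) = 50.0 × 1 / 26.8 = 1.8657.
[out]/[in] = e^(1.8657) = 6.46.
[in] = 138 / 6.46 = 21.36 mM.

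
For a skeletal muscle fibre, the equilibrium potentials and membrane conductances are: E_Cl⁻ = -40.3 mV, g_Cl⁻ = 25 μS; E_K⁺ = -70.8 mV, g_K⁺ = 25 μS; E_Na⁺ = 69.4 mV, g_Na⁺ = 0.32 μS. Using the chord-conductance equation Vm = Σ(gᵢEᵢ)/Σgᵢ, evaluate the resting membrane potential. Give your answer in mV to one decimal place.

-54.8 mV

Σ gᵢEᵢ = 25·(-40.3) + 25·(-70.8) + 0.32·(69.4) = -2755.29
Σ gᵢ = 25 + 25 + 0.32 = 50.32
Vm = -2755.29 / 50.32 = -54.76 mV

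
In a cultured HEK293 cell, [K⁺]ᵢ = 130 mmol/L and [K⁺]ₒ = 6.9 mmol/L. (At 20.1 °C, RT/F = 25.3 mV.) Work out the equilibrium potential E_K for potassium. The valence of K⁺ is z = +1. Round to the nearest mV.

-74 mV

E = (25.3/z) · ln([K⁺]_out/[K⁺]_in) with z = +1.
= (25.3/1) · ln(6.9/130) = 25.30 · ln(0.05308)
= 25.30 · (-2.9360) = -74.28 mV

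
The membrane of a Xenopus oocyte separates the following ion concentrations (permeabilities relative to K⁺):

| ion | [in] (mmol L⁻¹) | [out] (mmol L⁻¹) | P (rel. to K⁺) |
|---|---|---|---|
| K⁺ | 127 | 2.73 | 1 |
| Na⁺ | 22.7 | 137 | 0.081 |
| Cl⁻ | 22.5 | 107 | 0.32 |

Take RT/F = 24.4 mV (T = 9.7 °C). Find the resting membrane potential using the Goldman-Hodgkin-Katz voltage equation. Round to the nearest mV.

-50 mV

Vm = 24.4 · ln[(Σ P·[cation]ₒ + Σ P·[anion]ᵢ) / (Σ P·[cation]ᵢ + Σ P·[anion]ₒ)]
Numerator = 1×2.73 + 0.081×137 + 0.32×22.5 = 21.03
Denominator = 1×127 + 0.081×22.7 + 0.32×107 = 163.1
Vm = 24.4 · ln(0.12894) = 24.4 × (-2.0484) = -49.98 mV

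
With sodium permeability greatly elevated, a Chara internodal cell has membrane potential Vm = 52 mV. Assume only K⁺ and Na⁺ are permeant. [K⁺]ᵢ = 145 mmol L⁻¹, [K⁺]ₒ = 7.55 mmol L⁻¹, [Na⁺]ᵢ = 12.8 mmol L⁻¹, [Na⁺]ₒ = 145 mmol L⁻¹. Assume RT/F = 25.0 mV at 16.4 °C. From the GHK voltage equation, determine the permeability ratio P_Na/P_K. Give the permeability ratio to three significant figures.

27.1

Let α = P_Na/P_K. GHK: Vm = 25.0·ln[(Kₒ + α·Naₒ)/(Kᵢ + α·Naᵢ)].
e^(Vm/25.0) = e^(52.0/25.0) = 8.0045
So 8.0045·(Kᵢ + α·Naᵢ) = Kₒ + α·Naₒ → α = (8.0045·145.0 − 7.55) / (145.0 − 8.0045·12.8)
α = (1161 − 7.55) / (145.0 − 102.5) = 1153/42.54 = 27.1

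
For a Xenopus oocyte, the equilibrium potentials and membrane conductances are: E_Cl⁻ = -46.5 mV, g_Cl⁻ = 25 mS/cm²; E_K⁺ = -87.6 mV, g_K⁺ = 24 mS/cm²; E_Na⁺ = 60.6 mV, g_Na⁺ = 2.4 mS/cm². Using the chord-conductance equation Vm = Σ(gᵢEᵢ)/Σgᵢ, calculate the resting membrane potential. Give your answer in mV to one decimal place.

Σ gᵢEᵢ = 25·(-46.5) + 24·(-87.6) + 2.4·(60.6) = -3119.46
Σ gᵢ = 25 + 24 + 2.4 = 51.4
Vm = -3119.46 / 51.4 = -60.69 mV

-60.7 mV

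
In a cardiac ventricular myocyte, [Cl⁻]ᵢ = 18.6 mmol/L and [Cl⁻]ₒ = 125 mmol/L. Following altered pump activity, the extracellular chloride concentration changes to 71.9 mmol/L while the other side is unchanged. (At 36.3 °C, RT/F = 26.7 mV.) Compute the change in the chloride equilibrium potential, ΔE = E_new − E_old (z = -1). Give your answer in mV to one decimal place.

14.8 mV

E_old = (26.7/-1)·ln(125/18.6) = -50.87 mV
E_new = (26.7/-1)·ln(71.9/18.6) = -36.10 mV
ΔE = -36.10 − (-50.87) = 14.77 mV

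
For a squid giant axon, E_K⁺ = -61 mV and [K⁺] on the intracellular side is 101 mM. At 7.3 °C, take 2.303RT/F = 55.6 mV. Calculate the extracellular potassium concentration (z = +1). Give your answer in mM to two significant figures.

Nernst: E = (55.6/1) · log₁₀([out]/[in]), so log₁₀([out]/[in]) = -61.0 × 1 / 55.6 = -1.0971.
[out]/[in] = 10^(-1.0971) = 0.07996.
[out] = 0.07996 × 101 = 8.076 mM.

8.1 mM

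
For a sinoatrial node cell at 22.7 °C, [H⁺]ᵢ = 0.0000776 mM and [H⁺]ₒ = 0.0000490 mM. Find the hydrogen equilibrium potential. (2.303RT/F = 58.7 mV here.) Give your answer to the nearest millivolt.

-12 mV

E = (58.7/z) · log₁₀([H⁺]_out/[H⁺]_in) with z = +1.
= (58.7/1) · log₁₀(0.0000490/0.0000776) = 58.70 · log₁₀(0.6314)
= 58.70 · (-0.1997) = -11.72 mV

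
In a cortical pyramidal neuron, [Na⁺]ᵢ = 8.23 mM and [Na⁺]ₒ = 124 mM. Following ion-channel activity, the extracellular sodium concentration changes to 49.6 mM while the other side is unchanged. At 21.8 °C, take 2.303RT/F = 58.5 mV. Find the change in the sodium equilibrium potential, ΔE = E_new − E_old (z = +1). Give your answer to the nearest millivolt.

E_old = (58.5/1)·log₁₀(124/8.23) = 68.91 mV
E_new = (58.5/1)·log₁₀(49.6/8.23) = 45.63 mV
ΔE = 45.63 − (68.91) = -23.28 mV

-23 mV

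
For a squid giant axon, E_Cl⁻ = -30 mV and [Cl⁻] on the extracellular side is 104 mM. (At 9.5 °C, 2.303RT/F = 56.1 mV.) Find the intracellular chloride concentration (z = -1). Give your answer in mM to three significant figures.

Nernst: E = (56.1/-1) · log₁₀([out]/[in]), so log₁₀([out]/[in]) = -30.0 × -1 / 56.1 = 0.5348.
[out]/[in] = 10^(0.5348) = 3.426.
[in] = 104 / 3.426 = 30.36 mM.

30.4 mM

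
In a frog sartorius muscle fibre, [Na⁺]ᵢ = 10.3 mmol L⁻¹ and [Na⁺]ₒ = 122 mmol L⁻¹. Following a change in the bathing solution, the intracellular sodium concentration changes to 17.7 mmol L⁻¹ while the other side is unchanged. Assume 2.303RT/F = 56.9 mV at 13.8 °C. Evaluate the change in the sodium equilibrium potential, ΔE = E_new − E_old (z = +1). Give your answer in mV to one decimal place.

E_old = (56.9/1)·log₁₀(122/10.3) = 61.08 mV
E_new = (56.9/1)·log₁₀(122/17.7) = 47.70 mV
ΔE = 47.70 − (61.08) = -13.38 mV

-13.4 mV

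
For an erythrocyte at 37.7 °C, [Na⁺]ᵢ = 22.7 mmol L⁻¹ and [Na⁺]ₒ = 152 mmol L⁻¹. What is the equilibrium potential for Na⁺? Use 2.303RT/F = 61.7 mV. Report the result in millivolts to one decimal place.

51.0 mV

E = (61.7/z) · log₁₀([Na⁺]_out/[Na⁺]_in) with z = +1.
= (61.7/1) · log₁₀(152/22.7) = 61.70 · log₁₀(6.696)
= 61.70 · (0.8258) = 50.95 mV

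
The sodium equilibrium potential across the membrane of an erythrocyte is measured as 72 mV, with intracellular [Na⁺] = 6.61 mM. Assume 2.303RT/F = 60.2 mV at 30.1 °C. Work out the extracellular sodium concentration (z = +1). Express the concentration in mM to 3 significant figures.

Nernst: E = (60.2/1) · log₁₀([out]/[in]), so log₁₀([out]/[in]) = 72.0 × 1 / 60.2 = 1.1960.
[out]/[in] = 10^(1.1960) = 15.7.
[out] = 15.7 × 6.61 = 103.8 mM.

104 mM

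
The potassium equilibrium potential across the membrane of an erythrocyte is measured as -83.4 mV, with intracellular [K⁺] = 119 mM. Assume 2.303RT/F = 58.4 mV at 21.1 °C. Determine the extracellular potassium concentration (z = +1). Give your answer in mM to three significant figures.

4.44 mM

Nernst: E = (58.4/1) · log₁₀([out]/[in]), so log₁₀([out]/[in]) = -83.4 × 1 / 58.4 = -1.4281.
[out]/[in] = 10^(-1.4281) = 0.03732.
[out] = 0.03732 × 119 = 4.441 mM.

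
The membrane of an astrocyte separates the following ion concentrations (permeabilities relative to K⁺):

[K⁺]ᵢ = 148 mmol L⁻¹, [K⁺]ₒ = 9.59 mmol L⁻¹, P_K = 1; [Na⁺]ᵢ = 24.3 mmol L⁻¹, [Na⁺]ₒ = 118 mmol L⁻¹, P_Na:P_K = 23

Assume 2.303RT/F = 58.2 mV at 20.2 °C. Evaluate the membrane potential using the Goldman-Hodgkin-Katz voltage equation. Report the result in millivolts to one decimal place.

Vm = 58.2 · log₁₀[(Σ P·[cation]ₒ + Σ P·[anion]ᵢ) / (Σ P·[cation]ᵢ + Σ P·[anion]ₒ)]
Numerator = 1×9.59 + 23×118 = 2724
Denominator = 1×148 + 23×24.3 = 706.9
Vm = 58.2 · log₁₀(3.8529) = 58.2 × (0.5858) = 34.09 mV

34.1 mV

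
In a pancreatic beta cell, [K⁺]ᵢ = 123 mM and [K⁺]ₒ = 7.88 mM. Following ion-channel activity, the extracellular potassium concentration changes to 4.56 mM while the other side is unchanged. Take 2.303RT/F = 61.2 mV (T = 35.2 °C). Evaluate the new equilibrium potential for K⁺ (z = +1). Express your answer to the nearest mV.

After the shift: [K⁺]_out = 4.56, [K⁺]_in = 123 mM.
E_new = (61.2/1)·log₁₀(4.56/123) = 61.20 · (-1.4309) = -87.57 mV

-88 mV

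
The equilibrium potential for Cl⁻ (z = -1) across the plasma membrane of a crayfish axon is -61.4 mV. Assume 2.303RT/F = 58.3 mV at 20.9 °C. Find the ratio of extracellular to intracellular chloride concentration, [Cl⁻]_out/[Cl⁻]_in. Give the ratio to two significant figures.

11

log₁₀([out]/[in]) = E·z/(58.3) = -61.4 × -1 / 58.3 = 1.0532
[out]/[in] = 10^(1.0532) = 11.3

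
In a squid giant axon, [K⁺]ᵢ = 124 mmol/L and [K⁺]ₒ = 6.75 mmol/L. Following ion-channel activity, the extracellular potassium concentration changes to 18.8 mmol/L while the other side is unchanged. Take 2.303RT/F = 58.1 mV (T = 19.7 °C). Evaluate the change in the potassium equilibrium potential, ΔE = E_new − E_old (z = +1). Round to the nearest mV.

26 mV

E_old = (58.1/1)·log₁₀(6.75/124) = -73.45 mV
E_new = (58.1/1)·log₁₀(18.8/124) = -47.60 mV
ΔE = -47.60 − (-73.45) = 25.85 mV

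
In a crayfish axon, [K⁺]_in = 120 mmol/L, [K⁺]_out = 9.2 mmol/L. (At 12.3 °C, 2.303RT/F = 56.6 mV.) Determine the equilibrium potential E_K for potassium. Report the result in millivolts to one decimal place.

E = (56.6/z) · log₁₀([K⁺]_out/[K⁺]_in) with z = +1.
= (56.6/1) · log₁₀(9.2/120) = 56.60 · log₁₀(0.07667)
= 56.60 · (-1.1154) = -63.13 mV

-63.1 mV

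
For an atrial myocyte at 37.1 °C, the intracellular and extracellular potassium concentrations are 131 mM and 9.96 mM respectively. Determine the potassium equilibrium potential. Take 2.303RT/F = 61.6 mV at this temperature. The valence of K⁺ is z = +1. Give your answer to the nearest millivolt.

-69 mV

E = (61.6/z) · log₁₀([K⁺]_out/[K⁺]_in) with z = +1.
= (61.6/1) · log₁₀(9.96/131) = 61.60 · log₁₀(0.07603)
= 61.60 · (-1.1190) = -68.93 mV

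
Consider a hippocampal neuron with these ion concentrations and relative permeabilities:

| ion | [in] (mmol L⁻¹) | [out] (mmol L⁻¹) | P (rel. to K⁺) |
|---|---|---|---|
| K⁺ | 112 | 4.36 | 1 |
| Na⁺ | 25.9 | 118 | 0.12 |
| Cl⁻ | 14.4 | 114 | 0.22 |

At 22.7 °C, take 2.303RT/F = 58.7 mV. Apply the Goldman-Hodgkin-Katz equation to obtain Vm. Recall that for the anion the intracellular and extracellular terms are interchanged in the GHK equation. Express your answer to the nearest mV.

-48 mV

Vm = 58.7 · log₁₀[(Σ P·[cation]ₒ + Σ P·[anion]ᵢ) / (Σ P·[cation]ᵢ + Σ P·[anion]ₒ)]
Numerator = 1×4.36 + 0.12×118 + 0.22×14.4 = 21.69
Denominator = 1×112 + 0.12×25.9 + 0.22×114 = 140.2
Vm = 58.7 · log₁₀(0.15471) = 58.7 × (-0.8105) = -47.58 mV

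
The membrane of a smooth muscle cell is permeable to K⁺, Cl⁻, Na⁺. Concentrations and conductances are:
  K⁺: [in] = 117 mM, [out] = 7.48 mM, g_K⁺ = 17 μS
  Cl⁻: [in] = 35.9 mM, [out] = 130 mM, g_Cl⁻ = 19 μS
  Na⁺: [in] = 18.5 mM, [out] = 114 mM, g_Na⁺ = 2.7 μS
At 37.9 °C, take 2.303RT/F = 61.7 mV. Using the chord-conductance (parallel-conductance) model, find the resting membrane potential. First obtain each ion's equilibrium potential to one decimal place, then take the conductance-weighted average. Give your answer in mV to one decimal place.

E_K⁺ = (61.7/1)·log₁₀(7.48/117) = -73.7 mV
E_Cl⁻ = (61.7/-1)·log₁₀(130/35.9) = -34.5 mV
E_Na⁺ = (61.7/1)·log₁₀(114/18.5) = 48.7 mV
Vm = (Σ gᵢEᵢ)/(Σ gᵢ) = (17·-73.7 + 19·-34.5 + 2.7·48.7) / (17 + 19 + 2.7)
= -1776.91 / 38.7 = -45.91 mV

-45.9 mV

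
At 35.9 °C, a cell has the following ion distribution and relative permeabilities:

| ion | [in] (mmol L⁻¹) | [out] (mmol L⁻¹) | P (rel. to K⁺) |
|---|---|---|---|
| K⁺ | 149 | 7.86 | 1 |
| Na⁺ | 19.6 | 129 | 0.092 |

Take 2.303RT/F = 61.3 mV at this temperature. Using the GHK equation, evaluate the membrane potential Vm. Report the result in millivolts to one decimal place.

-54.1 mV

Vm = 61.3 · log₁₀[(Σ P·[cation]ₒ + Σ P·[anion]ᵢ) / (Σ P·[cation]ᵢ + Σ P·[anion]ₒ)]
Numerator = 1×7.86 + 0.092×129 = 19.73
Denominator = 1×149 + 0.092×19.6 = 150.8
Vm = 61.3 · log₁₀(0.13082) = 61.3 × (-0.8833) = -54.15 mV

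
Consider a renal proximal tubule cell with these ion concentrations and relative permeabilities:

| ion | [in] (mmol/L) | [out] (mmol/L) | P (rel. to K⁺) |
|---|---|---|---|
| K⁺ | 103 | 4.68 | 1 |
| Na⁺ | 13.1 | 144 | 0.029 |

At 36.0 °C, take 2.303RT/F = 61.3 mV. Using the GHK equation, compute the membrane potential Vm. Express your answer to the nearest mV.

-65 mV

Vm = 61.3 · log₁₀[(Σ P·[cation]ₒ + Σ P·[anion]ᵢ) / (Σ P·[cation]ᵢ + Σ P·[anion]ₒ)]
Numerator = 1×4.68 + 0.029×144 = 8.856
Denominator = 1×103 + 0.029×13.1 = 103.4
Vm = 61.3 · log₁₀(0.085665) = 61.3 × (-1.0672) = -65.42 mV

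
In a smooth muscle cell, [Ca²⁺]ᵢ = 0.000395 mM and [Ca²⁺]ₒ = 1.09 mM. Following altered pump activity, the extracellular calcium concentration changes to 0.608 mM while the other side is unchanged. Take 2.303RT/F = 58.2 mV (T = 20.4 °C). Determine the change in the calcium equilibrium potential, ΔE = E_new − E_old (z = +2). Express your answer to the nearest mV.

E_old = (58.2/2)·log₁₀(1.09/0.000395) = 100.13 mV
E_new = (58.2/2)·log₁₀(0.608/0.000395) = 92.75 mV
ΔE = 92.75 − (100.13) = -7.38 mV

-7 mV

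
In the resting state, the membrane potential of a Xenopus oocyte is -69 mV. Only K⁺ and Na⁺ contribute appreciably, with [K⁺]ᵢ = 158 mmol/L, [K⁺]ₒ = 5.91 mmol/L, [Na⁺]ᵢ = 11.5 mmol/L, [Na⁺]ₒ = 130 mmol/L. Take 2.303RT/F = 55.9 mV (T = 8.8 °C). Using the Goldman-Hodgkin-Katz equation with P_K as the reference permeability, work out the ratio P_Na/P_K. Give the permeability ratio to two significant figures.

0.026

Let α = P_Na/P_K. GHK: Vm = 55.9·log₁₀[(Kₒ + α·Naₒ)/(Kᵢ + α·Naᵢ)].
10^(Vm/55.9) = 10^(-69.0/55.9) = 0.058298
So 0.058298·(Kᵢ + α·Naᵢ) = Kₒ + α·Naₒ → α = (0.058298·158.0 − 5.91) / (130.0 − 0.058298·11.5)
α = (9.211 − 5.91) / (130.0 − 0.6704) = 3.301/129.3 = 0.02552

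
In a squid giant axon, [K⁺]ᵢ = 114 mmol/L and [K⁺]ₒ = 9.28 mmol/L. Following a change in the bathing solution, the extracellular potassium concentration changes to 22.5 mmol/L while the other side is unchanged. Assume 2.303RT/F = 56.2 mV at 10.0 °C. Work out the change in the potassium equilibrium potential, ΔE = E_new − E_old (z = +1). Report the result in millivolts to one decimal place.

E_old = (56.2/1)·log₁₀(9.28/114) = -61.22 mV
E_new = (56.2/1)·log₁₀(22.5/114) = -39.61 mV
ΔE = -39.61 − (-61.22) = 21.62 mV

21.6 mV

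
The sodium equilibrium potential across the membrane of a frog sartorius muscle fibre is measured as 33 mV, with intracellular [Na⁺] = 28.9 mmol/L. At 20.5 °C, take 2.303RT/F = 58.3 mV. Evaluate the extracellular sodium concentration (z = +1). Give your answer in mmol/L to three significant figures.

Nernst: E = (58.3/1) · log₁₀([out]/[in]), so log₁₀([out]/[in]) = 33.0 × 1 / 58.3 = 0.5660.
[out]/[in] = 10^(0.5660) = 3.682.
[out] = 3.682 × 28.9 = 106.4 mmol/L.

106 mmol/L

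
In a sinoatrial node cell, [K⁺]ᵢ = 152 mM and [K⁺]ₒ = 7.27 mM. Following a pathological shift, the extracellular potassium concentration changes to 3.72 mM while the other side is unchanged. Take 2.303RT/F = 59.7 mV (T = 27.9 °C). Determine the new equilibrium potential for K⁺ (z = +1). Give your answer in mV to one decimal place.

After the shift: [K⁺]_out = 3.72, [K⁺]_in = 152 mM.
E_new = (59.7/1)·log₁₀(3.72/152) = 59.70 · (-1.6113) = -96.19 mV

-96.2 mV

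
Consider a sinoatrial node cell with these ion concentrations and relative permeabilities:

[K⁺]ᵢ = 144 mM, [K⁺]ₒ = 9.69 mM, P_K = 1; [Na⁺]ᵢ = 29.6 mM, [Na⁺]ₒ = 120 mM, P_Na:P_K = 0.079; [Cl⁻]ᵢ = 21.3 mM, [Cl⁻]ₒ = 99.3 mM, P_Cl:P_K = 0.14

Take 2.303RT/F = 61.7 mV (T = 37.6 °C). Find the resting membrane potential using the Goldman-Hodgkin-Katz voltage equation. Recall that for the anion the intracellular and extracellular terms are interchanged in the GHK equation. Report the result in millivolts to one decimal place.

Vm = 61.7 · log₁₀[(Σ P·[cation]ₒ + Σ P·[anion]ᵢ) / (Σ P·[cation]ᵢ + Σ P·[anion]ₒ)]
Numerator = 1×9.69 + 0.079×120 + 0.14×21.3 = 22.15
Denominator = 1×144 + 0.079×29.6 + 0.14×99.3 = 160.2
Vm = 61.7 · log₁₀(0.13824) = 61.7 × (-0.8594) = -53.02 mV

-53.0 mV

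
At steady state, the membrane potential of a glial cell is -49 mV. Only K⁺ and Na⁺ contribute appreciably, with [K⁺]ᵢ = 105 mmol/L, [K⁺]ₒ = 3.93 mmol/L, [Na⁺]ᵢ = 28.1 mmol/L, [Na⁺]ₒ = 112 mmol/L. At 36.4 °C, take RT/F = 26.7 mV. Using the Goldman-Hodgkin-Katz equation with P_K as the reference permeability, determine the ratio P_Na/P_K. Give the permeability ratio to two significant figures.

Let α = P_Na/P_K. GHK: Vm = 26.7·ln[(Kₒ + α·Naₒ)/(Kᵢ + α·Naᵢ)].
e^(Vm/26.7) = e^(-49.0/26.7) = 0.15958
So 0.15958·(Kᵢ + α·Naᵢ) = Kₒ + α·Naₒ → α = (0.15958·105.0 − 3.93) / (112.0 − 0.15958·28.1)
α = (16.76 − 3.93) / (112.0 − 4.484) = 12.83/107.5 = 0.1193

0.12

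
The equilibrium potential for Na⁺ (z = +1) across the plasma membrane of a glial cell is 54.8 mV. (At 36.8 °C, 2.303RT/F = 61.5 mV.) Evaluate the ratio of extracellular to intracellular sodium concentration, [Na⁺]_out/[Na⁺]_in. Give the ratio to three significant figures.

7.78

log₁₀([out]/[in]) = E·z/(61.5) = 54.8 × 1 / 61.5 = 0.8911
[out]/[in] = 10^(0.8911) = 7.781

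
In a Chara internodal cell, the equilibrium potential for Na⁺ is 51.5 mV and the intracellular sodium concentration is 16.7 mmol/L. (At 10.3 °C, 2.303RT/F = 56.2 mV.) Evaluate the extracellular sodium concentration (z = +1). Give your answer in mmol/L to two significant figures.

Nernst: E = (56.2/1) · log₁₀([out]/[in]), so log₁₀([out]/[in]) = 51.5 × 1 / 56.2 = 0.9164.
[out]/[in] = 10^(0.9164) = 8.248.
[out] = 8.248 × 16.7 = 137.7 mmol/L.

140 mmol/L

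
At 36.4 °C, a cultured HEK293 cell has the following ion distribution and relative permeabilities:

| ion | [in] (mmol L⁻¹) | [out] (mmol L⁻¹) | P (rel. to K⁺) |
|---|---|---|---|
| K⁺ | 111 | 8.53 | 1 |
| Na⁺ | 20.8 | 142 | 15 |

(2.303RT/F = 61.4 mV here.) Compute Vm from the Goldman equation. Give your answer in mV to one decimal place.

Vm = 61.4 · log₁₀[(Σ P·[cation]ₒ + Σ P·[anion]ᵢ) / (Σ P·[cation]ᵢ + Σ P·[anion]ₒ)]
Numerator = 1×8.53 + 15×142 = 2139
Denominator = 1×111 + 15×20.8 = 423
Vm = 61.4 · log₁₀(5.0556) = 61.4 × (0.7038) = 43.21 mV

43.2 mV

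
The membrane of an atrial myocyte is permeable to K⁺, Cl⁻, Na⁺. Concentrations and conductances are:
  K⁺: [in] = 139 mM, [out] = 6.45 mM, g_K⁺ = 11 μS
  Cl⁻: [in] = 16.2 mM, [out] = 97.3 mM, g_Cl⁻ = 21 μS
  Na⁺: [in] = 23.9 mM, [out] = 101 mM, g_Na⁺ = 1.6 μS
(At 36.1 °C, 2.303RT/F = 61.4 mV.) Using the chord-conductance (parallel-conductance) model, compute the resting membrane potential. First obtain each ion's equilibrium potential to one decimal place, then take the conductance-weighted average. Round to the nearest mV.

E_K⁺ = (61.4/1)·log₁₀(6.45/139) = -81.9 mV
E_Cl⁻ = (61.4/-1)·log₁₀(97.3/16.2) = -47.8 mV
E_Na⁺ = (61.4/1)·log₁₀(101/23.9) = 38.4 mV
Vm = (Σ gᵢEᵢ)/(Σ gᵢ) = (11·-81.9 + 21·-47.8 + 1.6·38.4) / (11 + 21 + 1.6)
= -1843.26 / 33.6 = -54.86 mV

-55 mV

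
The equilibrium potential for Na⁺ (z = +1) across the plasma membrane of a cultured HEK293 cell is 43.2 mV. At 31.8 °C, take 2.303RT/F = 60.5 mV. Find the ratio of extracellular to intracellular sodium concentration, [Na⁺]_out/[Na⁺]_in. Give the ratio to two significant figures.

5.2

log₁₀([out]/[in]) = E·z/(60.5) = 43.2 × 1 / 60.5 = 0.7140
[out]/[in] = 10^(0.7140) = 5.177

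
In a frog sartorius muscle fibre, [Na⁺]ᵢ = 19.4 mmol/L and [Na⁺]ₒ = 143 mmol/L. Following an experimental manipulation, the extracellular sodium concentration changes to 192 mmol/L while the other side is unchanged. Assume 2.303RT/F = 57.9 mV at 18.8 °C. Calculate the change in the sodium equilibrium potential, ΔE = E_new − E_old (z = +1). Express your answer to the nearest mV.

7 mV

E_old = (57.9/1)·log₁₀(143/19.4) = 50.23 mV
E_new = (57.9/1)·log₁₀(192/19.4) = 57.64 mV
ΔE = 57.64 − (50.23) = 7.41 mV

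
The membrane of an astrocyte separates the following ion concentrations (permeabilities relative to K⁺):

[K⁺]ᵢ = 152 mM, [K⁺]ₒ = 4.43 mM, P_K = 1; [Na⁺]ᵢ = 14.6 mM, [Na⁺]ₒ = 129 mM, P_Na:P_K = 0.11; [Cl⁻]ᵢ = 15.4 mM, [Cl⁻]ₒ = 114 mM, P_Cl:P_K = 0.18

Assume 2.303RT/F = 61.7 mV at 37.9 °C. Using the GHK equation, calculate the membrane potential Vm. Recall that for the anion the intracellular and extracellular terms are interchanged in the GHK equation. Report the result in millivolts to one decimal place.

Vm = 61.7 · log₁₀[(Σ P·[cation]ₒ + Σ P·[anion]ᵢ) / (Σ P·[cation]ᵢ + Σ P·[anion]ₒ)]
Numerator = 1×4.43 + 0.11×129 + 0.18×15.4 = 21.39
Denominator = 1×152 + 0.11×14.6 + 0.18×114 = 174.1
Vm = 61.7 · log₁₀(0.12285) = 61.7 × (-0.9106) = -56.18 mV

-56.2 mV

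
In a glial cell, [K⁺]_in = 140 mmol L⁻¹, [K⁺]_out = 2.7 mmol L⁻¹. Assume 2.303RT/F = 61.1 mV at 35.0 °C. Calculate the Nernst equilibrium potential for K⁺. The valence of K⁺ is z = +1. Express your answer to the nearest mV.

-105 mV

E = (61.1/z) · log₁₀([K⁺]_out/[K⁺]_in) with z = +1.
= (61.1/1) · log₁₀(2.7/140) = 61.10 · log₁₀(0.01929)
= 61.10 · (-1.7148) = -104.77 mV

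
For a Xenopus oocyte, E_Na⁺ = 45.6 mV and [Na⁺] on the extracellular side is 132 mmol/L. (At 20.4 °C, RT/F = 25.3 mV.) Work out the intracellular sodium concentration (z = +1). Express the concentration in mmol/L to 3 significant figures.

Nernst: E = (25.3/1) · ln([out]/[in]), so ln([out]/[in]) = 45.6 × 1 / 25.3 = 1.8024.
[out]/[in] = e^(1.8024) = 6.064.
[in] = 132 / 6.064 = 21.77 mmol/L.

21.8 mmol/L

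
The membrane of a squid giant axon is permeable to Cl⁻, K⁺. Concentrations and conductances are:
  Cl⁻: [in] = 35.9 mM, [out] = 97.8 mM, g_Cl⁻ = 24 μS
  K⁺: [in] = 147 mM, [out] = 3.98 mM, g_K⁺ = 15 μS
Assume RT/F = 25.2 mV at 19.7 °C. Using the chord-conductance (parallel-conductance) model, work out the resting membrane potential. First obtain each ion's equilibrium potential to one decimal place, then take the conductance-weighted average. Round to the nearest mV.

-51 mV

E_Cl⁻ = (25.2/-1)·ln(97.8/35.9) = -25.3 mV
E_K⁺ = (25.2/1)·ln(3.98/147) = -91.0 mV
Vm = (Σ gᵢEᵢ)/(Σ gᵢ) = (24·-25.3 + 15·-91.0) / (24 + 15)
= -1972.20 / 39 = -50.57 mV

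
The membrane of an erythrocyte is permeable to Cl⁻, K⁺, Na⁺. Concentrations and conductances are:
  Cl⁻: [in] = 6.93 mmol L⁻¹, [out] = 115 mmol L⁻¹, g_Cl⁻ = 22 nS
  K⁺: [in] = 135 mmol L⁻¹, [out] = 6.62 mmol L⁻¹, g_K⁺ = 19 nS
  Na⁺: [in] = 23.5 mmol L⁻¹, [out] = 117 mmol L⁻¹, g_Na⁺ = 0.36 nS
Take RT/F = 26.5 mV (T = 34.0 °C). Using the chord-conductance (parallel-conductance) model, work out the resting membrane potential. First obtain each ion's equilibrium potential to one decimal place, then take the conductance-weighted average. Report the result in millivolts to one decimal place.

-75.9 mV

E_Cl⁻ = (26.5/-1)·ln(115/6.93) = -74.4 mV
E_K⁺ = (26.5/1)·ln(6.62/135) = -79.9 mV
E_Na⁺ = (26.5/1)·ln(117/23.5) = 42.5 mV
Vm = (Σ gᵢEᵢ)/(Σ gᵢ) = (22·-74.4 + 19·-79.9 + 0.36·42.5) / (22 + 19 + 0.36)
= -3139.60 / 41.36 = -75.91 mV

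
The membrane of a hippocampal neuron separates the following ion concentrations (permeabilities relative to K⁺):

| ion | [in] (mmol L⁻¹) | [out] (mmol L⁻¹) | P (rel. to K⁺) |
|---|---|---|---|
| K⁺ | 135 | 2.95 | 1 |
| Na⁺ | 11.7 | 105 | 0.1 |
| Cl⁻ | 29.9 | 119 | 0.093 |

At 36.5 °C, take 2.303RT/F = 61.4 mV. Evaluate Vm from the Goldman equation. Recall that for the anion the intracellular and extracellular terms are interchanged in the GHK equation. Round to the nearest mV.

-59 mV

Vm = 61.4 · log₁₀[(Σ P·[cation]ₒ + Σ P·[anion]ᵢ) / (Σ P·[cation]ᵢ + Σ P·[anion]ₒ)]
Numerator = 1×2.95 + 0.1×105 + 0.093×29.9 = 16.23
Denominator = 1×135 + 0.1×11.7 + 0.093×119 = 147.2
Vm = 61.4 · log₁₀(0.11024) = 61.4 × (-0.9577) = -58.80 mV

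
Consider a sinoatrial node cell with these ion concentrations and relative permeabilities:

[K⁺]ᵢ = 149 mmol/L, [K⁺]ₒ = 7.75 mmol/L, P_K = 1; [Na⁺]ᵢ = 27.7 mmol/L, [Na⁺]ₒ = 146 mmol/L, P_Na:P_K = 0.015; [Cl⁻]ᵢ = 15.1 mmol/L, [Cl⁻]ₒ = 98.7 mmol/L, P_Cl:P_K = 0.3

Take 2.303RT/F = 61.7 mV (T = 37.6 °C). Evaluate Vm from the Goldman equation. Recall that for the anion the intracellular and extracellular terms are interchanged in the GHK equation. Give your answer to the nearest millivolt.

-67 mV

Vm = 61.7 · log₁₀[(Σ P·[cation]ₒ + Σ P·[anion]ᵢ) / (Σ P·[cation]ᵢ + Σ P·[anion]ₒ)]
Numerator = 1×7.75 + 0.015×146 + 0.3×15.1 = 14.47
Denominator = 1×149 + 0.015×27.7 + 0.3×98.7 = 179
Vm = 61.7 · log₁₀(0.080826) = 61.7 × (-1.0924) = -67.40 mV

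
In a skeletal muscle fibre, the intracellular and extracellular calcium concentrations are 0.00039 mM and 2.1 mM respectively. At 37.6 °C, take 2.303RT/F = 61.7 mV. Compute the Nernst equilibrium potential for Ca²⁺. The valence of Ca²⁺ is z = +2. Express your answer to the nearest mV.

E = (61.7/z) · log₁₀([Ca²⁺]_out/[Ca²⁺]_in) with z = +2.
= (61.7/2) · log₁₀(2.1/0.00039) = 30.85 · log₁₀(5385)
= 30.85 · (3.7312) = 115.11 mV

115 mV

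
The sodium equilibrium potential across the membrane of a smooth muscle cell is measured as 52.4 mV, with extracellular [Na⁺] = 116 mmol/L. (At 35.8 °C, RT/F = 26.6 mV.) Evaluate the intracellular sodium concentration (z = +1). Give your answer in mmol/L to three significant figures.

Nernst: E = (26.6/1) · ln([out]/[in]), so ln([out]/[in]) = 52.4 × 1 / 26.6 = 1.9699.
[out]/[in] = e^(1.9699) = 7.17.
[in] = 116 / 7.17 = 16.18 mmol/L.

16.2 mmol/L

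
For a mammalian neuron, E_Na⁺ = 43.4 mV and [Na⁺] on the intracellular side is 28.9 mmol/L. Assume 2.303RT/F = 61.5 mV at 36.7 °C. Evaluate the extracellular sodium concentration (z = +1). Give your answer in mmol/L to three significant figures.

Nernst: E = (61.5/1) · log₁₀([out]/[in]), so log₁₀([out]/[in]) = 43.4 × 1 / 61.5 = 0.7057.
[out]/[in] = 10^(0.7057) = 5.078.
[out] = 5.078 × 28.9 = 146.8 mmol/L.

147 mmol/L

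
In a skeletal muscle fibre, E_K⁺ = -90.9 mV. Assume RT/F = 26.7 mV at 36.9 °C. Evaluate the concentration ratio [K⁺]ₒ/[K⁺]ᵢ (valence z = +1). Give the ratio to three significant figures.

0.0332

ln([out]/[in]) = E·z/(26.7) = -90.9 × 1 / 26.7 = -3.4045
[out]/[in] = e^(-3.4045) = 0.03322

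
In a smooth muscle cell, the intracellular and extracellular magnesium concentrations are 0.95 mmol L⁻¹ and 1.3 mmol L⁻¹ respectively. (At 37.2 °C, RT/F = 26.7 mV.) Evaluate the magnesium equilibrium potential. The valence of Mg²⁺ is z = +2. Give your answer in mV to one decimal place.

4.2 mV

E = (26.7/z) · ln([Mg²⁺]_out/[Mg²⁺]_in) with z = +2.
= (26.7/2) · ln(1.3/0.95) = 13.35 · ln(1.368)
= 13.35 · (0.3137) = 4.19 mV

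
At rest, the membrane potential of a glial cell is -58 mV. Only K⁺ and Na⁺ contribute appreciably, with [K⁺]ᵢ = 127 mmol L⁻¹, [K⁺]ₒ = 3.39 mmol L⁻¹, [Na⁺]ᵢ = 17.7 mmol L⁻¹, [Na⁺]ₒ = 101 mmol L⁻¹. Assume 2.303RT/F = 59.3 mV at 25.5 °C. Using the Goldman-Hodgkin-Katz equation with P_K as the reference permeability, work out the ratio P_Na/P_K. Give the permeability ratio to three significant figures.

0.101

Let α = P_Na/P_K. GHK: Vm = 59.3·log₁₀[(Kₒ + α·Naₒ)/(Kᵢ + α·Naᵢ)].
10^(Vm/59.3) = 10^(-58.0/59.3) = 0.10518
So 0.10518·(Kᵢ + α·Naᵢ) = Kₒ + α·Naₒ → α = (0.10518·127.0 − 3.39) / (101.0 − 0.10518·17.7)
α = (13.36 − 3.39) / (101.0 − 1.862) = 9.968/99.14 = 0.1005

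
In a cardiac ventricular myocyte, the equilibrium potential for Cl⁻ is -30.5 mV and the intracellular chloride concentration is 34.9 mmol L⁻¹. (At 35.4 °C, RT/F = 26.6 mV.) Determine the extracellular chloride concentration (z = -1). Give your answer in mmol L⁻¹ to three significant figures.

110 mmol L⁻¹

Nernst: E = (26.6/-1) · ln([out]/[in]), so ln([out]/[in]) = -30.5 × -1 / 26.6 = 1.1466.
[out]/[in] = e^(1.1466) = 3.148.
[out] = 3.148 × 34.9 = 109.8 mmol L⁻¹.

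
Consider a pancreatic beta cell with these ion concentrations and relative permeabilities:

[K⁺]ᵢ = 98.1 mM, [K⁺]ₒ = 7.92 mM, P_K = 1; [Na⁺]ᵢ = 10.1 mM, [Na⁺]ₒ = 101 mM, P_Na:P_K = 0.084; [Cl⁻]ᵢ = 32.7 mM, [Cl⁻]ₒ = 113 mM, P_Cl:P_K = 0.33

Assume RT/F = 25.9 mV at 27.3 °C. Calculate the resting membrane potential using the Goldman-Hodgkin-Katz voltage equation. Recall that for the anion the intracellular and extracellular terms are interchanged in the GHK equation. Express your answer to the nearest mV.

Vm = 25.9 · ln[(Σ P·[cation]ₒ + Σ P·[anion]ᵢ) / (Σ P·[cation]ᵢ + Σ P·[anion]ₒ)]
Numerator = 1×7.92 + 0.084×101 + 0.33×32.7 = 27.2
Denominator = 1×98.1 + 0.084×10.1 + 0.33×113 = 136.2
Vm = 25.9 · ln(0.19961) = 25.9 × (-1.6114) = -41.73 mV

-42 mV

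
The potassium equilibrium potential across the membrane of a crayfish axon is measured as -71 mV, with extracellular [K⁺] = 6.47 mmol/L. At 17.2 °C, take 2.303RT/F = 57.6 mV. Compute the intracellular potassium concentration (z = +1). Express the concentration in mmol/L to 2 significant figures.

110 mmol/L

Nernst: E = (57.6/1) · log₁₀([out]/[in]), so log₁₀([out]/[in]) = -71.0 × 1 / 57.6 = -1.2326.
[out]/[in] = 10^(-1.2326) = 0.05853.
[in] = 6.47 / 0.05853 = 110.5 mmol/L.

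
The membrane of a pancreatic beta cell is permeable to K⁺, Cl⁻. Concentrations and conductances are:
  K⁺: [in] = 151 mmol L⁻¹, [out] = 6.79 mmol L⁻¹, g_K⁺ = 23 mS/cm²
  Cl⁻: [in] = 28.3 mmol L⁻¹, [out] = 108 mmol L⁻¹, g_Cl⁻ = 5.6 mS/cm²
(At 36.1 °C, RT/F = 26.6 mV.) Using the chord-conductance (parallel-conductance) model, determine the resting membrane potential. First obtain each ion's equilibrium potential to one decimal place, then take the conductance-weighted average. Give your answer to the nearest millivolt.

E_K⁺ = (26.6/1)·ln(6.79/151) = -82.5 mV
E_Cl⁻ = (26.6/-1)·ln(108/28.3) = -35.6 mV
Vm = (Σ gᵢEᵢ)/(Σ gᵢ) = (23·-82.5 + 5.6·-35.6) / (23 + 5.6)
= -2096.86 / 28.6 = -73.32 mV

-73 mV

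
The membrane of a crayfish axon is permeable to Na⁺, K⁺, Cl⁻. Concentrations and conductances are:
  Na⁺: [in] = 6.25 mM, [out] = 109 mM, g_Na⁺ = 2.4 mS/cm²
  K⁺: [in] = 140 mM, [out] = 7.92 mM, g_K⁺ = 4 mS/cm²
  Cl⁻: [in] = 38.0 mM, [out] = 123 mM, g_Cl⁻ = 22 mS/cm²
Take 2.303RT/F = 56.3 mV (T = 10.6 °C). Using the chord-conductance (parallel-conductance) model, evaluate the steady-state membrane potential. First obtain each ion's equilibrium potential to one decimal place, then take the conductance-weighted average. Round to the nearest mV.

E_Na⁺ = (56.3/1)·log₁₀(109/6.25) = 69.9 mV
E_K⁺ = (56.3/1)·log₁₀(7.92/140) = -70.2 mV
E_Cl⁻ = (56.3/-1)·log₁₀(123/38.0) = -28.7 mV
Vm = (Σ gᵢEᵢ)/(Σ gᵢ) = (2.4·69.9 + 4·-70.2 + 22·-28.7) / (2.4 + 4 + 22)
= -744.44 / 28.4 = -26.21 mV

-26 mV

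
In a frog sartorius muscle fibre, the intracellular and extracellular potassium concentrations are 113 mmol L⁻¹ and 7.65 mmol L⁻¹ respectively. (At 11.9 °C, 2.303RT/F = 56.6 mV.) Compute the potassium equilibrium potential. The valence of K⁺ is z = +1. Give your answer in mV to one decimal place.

E = (56.6/z) · log₁₀([K⁺]_out/[K⁺]_in) with z = +1.
= (56.6/1) · log₁₀(7.65/113) = 56.60 · log₁₀(0.0677)
= 56.60 · (-1.1694) = -66.19 mV

-66.2 mV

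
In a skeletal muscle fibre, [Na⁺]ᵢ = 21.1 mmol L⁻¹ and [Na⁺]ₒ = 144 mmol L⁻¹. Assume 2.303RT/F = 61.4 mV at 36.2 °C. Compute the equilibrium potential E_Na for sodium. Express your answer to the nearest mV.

E = (61.4/z) · log₁₀([Na⁺]_out/[Na⁺]_in) with z = +1.
= (61.4/1) · log₁₀(144/21.1) = 61.40 · log₁₀(6.825)
= 61.40 · (0.8341) = 51.21 mV

51 mV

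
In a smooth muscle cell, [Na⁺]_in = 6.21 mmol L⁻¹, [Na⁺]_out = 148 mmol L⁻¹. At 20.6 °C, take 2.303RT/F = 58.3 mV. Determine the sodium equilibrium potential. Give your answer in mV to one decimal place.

E = (58.3/z) · log₁₀([Na⁺]_out/[Na⁺]_in) with z = +1.
= (58.3/1) · log₁₀(148/6.21) = 58.30 · log₁₀(23.83)
= 58.30 · (1.3772) = 80.29 mV

80.3 mV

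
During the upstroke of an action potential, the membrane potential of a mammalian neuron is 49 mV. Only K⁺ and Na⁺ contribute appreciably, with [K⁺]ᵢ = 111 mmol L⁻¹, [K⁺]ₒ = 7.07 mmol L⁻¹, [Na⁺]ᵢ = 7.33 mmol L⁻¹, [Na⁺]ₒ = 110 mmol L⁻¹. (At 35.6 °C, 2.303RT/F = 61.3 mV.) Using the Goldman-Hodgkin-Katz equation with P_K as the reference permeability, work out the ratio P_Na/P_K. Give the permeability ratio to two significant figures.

11

Let α = P_Na/P_K. GHK: Vm = 61.3·log₁₀[(Kₒ + α·Naₒ)/(Kᵢ + α·Naᵢ)].
10^(Vm/61.3) = 10^(49.0/61.3) = 6.3001
So 6.3001·(Kᵢ + α·Naᵢ) = Kₒ + α·Naₒ → α = (6.3001·111.0 − 7.07) / (110.0 − 6.3001·7.33)
α = (699.3 − 7.07) / (110.0 − 46.18) = 692.2/63.82 = 10.85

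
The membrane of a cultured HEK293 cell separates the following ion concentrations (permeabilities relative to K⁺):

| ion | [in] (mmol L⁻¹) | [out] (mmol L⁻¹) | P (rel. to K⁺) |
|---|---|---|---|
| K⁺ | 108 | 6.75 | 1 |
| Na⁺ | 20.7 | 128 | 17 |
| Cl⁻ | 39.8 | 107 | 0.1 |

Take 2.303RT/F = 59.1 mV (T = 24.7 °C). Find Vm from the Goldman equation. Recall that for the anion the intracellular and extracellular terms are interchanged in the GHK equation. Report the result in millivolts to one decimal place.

39.4 mV

Vm = 59.1 · log₁₀[(Σ P·[cation]ₒ + Σ P·[anion]ᵢ) / (Σ P·[cation]ᵢ + Σ P·[anion]ₒ)]
Numerator = 1×6.75 + 17×128 + 0.1×39.8 = 2187
Denominator = 1×108 + 17×20.7 + 0.1×107 = 470.6
Vm = 59.1 · log₁₀(4.6467) = 59.1 × (0.6671) = 39.43 mV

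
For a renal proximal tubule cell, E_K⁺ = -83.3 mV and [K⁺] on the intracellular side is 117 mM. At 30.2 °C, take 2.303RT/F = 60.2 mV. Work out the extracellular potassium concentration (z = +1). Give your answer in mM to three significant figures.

4.84 mM

Nernst: E = (60.2/1) · log₁₀([out]/[in]), so log₁₀([out]/[in]) = -83.3 × 1 / 60.2 = -1.3837.
[out]/[in] = 10^(-1.3837) = 0.04133.
[out] = 0.04133 × 117 = 4.836 mM.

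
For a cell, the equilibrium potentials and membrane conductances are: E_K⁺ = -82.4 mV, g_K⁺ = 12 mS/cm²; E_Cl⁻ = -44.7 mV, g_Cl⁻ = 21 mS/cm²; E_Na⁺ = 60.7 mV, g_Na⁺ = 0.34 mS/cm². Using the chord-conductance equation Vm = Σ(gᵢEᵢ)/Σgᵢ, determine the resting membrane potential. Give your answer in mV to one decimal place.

Σ gᵢEᵢ = 12·(-82.4) + 21·(-44.7) + 0.34·(60.7) = -1906.86
Σ gᵢ = 12 + 21 + 0.34 = 33.34
Vm = -1906.86 / 33.34 = -57.19 mV

-57.2 mV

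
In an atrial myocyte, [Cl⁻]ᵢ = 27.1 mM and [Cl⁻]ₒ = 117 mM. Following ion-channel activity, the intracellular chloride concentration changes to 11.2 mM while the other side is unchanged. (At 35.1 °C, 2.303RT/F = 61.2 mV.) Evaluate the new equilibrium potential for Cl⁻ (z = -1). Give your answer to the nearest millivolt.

-62 mV

After the shift: [Cl⁻]_out = 117, [Cl⁻]_in = 11.2 mM.
E_new = (61.2/-1)·log₁₀(117/11.2) = -61.20 · (1.0190) = -62.36 mV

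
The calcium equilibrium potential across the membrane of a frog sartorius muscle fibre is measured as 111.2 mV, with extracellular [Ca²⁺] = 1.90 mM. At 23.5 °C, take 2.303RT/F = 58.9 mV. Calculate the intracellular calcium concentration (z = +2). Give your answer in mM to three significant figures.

Nernst: E = (58.9/2) · log₁₀([out]/[in]), so log₁₀([out]/[in]) = 111.2 × 2 / 58.9 = 3.7759.
[out]/[in] = 10^(3.7759) = 5969.
[in] = 1.90 / 5969 = 0.0003183 mM.

0.000318 mM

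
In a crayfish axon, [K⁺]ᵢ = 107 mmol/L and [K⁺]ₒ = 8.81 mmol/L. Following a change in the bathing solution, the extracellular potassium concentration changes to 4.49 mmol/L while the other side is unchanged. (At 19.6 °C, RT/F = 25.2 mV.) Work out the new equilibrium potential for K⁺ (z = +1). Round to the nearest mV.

-80 mV

After the shift: [K⁺]_out = 4.49, [K⁺]_in = 107 mmol/L.
E_new = (25.2/1)·ln(4.49/107) = 25.20 · (-3.1710) = -79.91 mV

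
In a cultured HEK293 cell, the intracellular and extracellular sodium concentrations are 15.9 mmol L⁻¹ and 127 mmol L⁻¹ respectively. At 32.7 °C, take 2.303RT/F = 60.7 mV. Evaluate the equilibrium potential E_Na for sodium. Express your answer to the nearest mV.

55 mV

E = (60.7/z) · log₁₀([Na⁺]_out/[Na⁺]_in) with z = +1.
= (60.7/1) · log₁₀(127/15.9) = 60.70 · log₁₀(7.987)
= 60.70 · (0.9024) = 54.78 mV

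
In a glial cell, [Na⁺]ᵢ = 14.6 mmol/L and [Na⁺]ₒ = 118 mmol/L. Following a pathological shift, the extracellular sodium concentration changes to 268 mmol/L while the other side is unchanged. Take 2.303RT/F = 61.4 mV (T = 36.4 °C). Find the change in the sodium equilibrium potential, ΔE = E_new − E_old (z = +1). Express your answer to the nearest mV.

22 mV

E_old = (61.4/1)·log₁₀(118/14.6) = 55.72 mV
E_new = (61.4/1)·log₁₀(268/14.6) = 77.60 mV
ΔE = 77.60 − (55.72) = 21.87 mV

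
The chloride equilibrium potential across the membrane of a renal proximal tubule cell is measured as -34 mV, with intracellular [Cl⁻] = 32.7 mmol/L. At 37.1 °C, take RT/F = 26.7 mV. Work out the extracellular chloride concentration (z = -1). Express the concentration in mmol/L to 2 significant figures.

120 mmol/L

Nernst: E = (26.7/-1) · ln([out]/[in]), so ln([out]/[in]) = -34.0 × -1 / 26.7 = 1.2734.
[out]/[in] = e^(1.2734) = 3.573.
[out] = 3.573 × 32.7 = 116.8 mmol/L.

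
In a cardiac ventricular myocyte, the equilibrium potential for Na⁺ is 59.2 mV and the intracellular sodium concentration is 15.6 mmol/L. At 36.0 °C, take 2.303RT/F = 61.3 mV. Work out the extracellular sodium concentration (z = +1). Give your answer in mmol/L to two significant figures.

140 mmol/L

Nernst: E = (61.3/1) · log₁₀([out]/[in]), so log₁₀([out]/[in]) = 59.2 × 1 / 61.3 = 0.9657.
[out]/[in] = 10^(0.9657) = 9.241.
[out] = 9.241 × 15.6 = 144.2 mmol/L.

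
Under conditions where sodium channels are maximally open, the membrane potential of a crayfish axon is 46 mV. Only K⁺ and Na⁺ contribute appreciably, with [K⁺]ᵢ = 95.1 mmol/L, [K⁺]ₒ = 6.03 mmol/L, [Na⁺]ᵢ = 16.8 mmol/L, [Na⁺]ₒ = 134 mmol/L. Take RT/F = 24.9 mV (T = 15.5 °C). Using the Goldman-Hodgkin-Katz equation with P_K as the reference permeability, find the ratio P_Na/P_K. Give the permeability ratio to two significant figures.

Let α = P_Na/P_K. GHK: Vm = 24.9·ln[(Kₒ + α·Naₒ)/(Kᵢ + α·Naᵢ)].
e^(Vm/24.9) = e^(46.0/24.9) = 6.3432
So 6.3432·(Kᵢ + α·Naᵢ) = Kₒ + α·Naₒ → α = (6.3432·95.1 − 6.03) / (134.0 − 6.3432·16.8)
α = (603.2 − 6.03) / (134.0 − 106.6) = 597.2/27.43 = 21.77

22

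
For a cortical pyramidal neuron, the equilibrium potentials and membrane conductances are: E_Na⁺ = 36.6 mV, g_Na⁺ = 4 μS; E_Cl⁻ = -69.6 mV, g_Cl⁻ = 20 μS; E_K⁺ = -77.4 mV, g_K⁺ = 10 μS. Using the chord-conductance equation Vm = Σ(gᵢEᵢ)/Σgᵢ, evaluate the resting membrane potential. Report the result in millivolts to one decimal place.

Σ gᵢEᵢ = 4·(36.6) + 20·(-69.6) + 10·(-77.4) = -2019.60
Σ gᵢ = 4 + 20 + 10 = 34
Vm = -2019.60 / 34 = -59.40 mV

-59.4 mV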